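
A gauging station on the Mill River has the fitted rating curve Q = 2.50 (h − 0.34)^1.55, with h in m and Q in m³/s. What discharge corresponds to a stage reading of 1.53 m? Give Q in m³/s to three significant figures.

Q = 2.50 × (1.53 − 0.34)^1.55 = 2.50 × 1.19^1.55 = 3.274 m³/s

3.27 m³/s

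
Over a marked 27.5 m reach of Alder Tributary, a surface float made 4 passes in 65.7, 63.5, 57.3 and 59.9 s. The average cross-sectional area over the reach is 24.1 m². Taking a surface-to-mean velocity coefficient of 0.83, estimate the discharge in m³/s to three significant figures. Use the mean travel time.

t̄ = (65.7 + 63.5 + 57.3 + 59.9) / 4 = 61.6 s
v_surface = L / t̄ = 27.5 / 61.6 = 0.4464 m/s
v_mean = 0.83 × 0.4464 = 0.3705 m/s
Q = A × v_mean = 24.1 × 0.3705 = 8.930 m³/s

8.93 m³/s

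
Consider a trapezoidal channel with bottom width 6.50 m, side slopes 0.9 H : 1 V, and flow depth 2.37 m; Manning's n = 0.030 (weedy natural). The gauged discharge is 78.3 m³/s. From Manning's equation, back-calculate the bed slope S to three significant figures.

A = (b + z·y)·y = (6.50 + 0.9×2.37)×2.37 = 20.46 m²
P = b + 2y√(1+z²) = 6.50 + 2×2.37×√(1+0.9²) = 12.88 m
R = A/P = 20.46/12.88 = 1.589 m
S = (Q·n / (1·A·R^(2/3)))² = (78.3×0.030 / (1×20.46×1.362))² = 0.007109

0.00711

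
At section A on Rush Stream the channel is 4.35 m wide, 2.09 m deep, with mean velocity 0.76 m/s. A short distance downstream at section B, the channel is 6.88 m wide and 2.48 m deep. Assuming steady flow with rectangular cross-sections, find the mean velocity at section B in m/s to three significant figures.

Q = A₁V₁ = (4.35×2.09) × 0.76 = 6.910 m³/s
A₂ = 6.88 × 2.48 = 17.06 m²
V₂ = Q/A₂ = 6.910/17.06 = 0.4050 m/s

0.405 m/s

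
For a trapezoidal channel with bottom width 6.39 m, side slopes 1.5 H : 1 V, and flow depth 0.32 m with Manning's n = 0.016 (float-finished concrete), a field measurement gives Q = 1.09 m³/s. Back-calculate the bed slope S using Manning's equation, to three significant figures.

A = (b + z·y)·y = (6.39 + 1.5×0.32)×0.32 = 2.198 m²
P = b + 2y√(1+z²) = 6.39 + 2×0.32×√(1+1.5²) = 7.544 m
R = A/P = 2.198/7.544 = 0.2914 m
S = (Q·n / (1·A·R^(2/3)))² = (1.09×0.016 / (1×2.198×0.4396))² = 0.0003257

0.000326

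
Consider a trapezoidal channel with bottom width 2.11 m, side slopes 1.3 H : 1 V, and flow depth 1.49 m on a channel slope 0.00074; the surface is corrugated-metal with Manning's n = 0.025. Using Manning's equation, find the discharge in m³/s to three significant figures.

5.94 m³/s

A = (b + z·y)·y = (2.11 + 1.3×1.49)×1.49 = 6.030 m²
P = b + 2y√(1+z²) = 2.11 + 2×1.49×√(1+1.3²) = 6.998 m
R = A/P = 6.030/6.998 = 0.8617 m
Q = (1/n)·A·R^(2/3)·S^(1/2) = (1/0.025) × 6.030 × 0.8617^(2/3) × 0.00074^(1/2) = 5.942 m³/s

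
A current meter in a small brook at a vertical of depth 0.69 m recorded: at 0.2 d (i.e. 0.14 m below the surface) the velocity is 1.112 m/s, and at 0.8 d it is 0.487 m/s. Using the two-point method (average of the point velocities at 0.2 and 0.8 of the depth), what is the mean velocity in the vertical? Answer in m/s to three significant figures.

0.800 m/s

v̄ = (1.112 + 0.487) / 2 = 0.7995 m/s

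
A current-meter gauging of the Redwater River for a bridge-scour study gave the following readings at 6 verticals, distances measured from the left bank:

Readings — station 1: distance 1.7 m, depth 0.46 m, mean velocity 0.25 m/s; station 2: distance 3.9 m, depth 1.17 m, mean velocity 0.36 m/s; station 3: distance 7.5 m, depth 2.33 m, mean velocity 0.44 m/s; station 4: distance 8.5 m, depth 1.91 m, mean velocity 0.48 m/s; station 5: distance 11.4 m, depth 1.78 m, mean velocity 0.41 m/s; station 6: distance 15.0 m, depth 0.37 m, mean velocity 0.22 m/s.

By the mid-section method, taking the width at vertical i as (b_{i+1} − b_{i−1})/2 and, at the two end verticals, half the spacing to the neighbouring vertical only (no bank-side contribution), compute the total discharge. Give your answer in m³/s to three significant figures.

8.01 m³/s

w_1 = (3.9 − 1.7)/2 = 1.1 m; q_1 = 0.25 × 0.46 × 1.1 = 0.1265 m³/s
w_2 = (7.5 − 1.7)/2 = 2.9 m; q_2 = 0.36 × 1.17 × 2.9 = 1.221 m³/s
w_3 = (8.5 − 3.9)/2 = 2.3 m; q_3 = 0.44 × 2.33 × 2.3 = 2.358 m³/s
w_4 = (11.4 − 7.5)/2 = 1.95 m; q_4 = 0.48 × 1.91 × 1.95 = 1.788 m³/s
w_5 = (15.0 − 8.5)/2 = 3.25 m; q_5 = 0.41 × 1.78 × 3.25 = 2.372 m³/s
w_6 = (15.0 − 11.4)/2 = 1.8 m; q_6 = 0.22 × 0.37 × 1.8 = 0.1465 m³/s
Q = Σ qᵢ = 8.012 m³/s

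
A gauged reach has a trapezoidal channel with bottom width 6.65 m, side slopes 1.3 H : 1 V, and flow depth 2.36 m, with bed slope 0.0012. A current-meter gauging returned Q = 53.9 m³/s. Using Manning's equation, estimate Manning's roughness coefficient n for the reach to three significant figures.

0.0201

A = (b + z·y)·y = (6.65 + 1.3×2.36)×2.36 = 22.93 m²
P = b + 2y√(1+z²) = 6.65 + 2×2.36×√(1+1.3²) = 14.39 m
R = A/P = 22.93/14.39 = 1.594 m
n = (1/Q)·A·R^(2/3)·S^(1/2) = (1/53.9) × 22.93 × 1.364 × 0.03464 = 0.02011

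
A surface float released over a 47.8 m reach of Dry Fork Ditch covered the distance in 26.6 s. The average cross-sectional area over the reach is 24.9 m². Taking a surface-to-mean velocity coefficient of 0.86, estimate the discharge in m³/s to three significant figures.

v_surface = L / t̄ = 47.8 / 26.6 = 1.797 m/s
v_mean = 0.86 × 1.797 = 1.545 m/s
Q = A × v_mean = 24.9 × 1.545 = 38.48 m³/s

38.5 m³/s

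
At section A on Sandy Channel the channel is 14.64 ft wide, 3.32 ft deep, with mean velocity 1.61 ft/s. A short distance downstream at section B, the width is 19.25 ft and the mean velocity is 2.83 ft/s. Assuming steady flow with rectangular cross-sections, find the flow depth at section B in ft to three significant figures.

Q = A₁V₁ = (14.64×3.32) × 1.61 = 78.25 ft³/s
d₂ = Q/(b₂ V₂) = 78.25/(19.25×2.83) = 1.436 ft

1.44 ft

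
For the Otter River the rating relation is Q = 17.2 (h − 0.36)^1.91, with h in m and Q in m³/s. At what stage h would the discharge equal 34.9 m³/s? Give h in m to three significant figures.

1.81 m

h − h₀ = (Q/C)^(1/b) = (34.9/17.2)^(1/1.91) = 1.448 m
h = 0.36 + 1.448 = 1.808 m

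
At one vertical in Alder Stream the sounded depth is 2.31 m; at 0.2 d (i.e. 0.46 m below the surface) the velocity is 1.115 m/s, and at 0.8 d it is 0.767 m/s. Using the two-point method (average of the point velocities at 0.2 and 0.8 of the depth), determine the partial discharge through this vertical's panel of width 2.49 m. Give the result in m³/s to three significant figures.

v̄ = (1.115 + 0.767) / 2 = 0.9410 m/s
q = v̄ × d × w = 0.9410 × 2.31 × 2.49 = 5.413 m³/s

5.41 m³/s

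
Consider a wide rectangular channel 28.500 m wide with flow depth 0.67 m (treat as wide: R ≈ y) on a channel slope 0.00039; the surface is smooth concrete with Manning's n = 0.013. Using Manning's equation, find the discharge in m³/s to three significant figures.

A = b·y = 28.500 × 0.67 = 19.10 m²
Wide channel: R ≈ y = 0.67 m
Q = (1/n)·A·R^(2/3)·S^(1/2) = (1/0.013) × 19.10 × 0.6700^(2/3) × 0.00039^(1/2) = 22.21 m³/s

22.2 m³/s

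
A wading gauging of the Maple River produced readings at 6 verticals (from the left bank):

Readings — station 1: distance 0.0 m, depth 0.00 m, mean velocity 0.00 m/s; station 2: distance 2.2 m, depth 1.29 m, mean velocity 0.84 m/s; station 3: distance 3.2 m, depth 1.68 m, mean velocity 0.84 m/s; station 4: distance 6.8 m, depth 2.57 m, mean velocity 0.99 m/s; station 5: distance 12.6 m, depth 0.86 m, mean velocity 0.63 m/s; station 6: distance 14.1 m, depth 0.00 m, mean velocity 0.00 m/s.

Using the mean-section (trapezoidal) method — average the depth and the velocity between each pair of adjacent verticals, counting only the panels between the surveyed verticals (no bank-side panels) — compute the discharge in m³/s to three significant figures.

17.1 m³/s

Panel 1-2: Δb = 2.2 m, d̄ = (0.00+1.29)/2 = 0.645, v̄ = (0.00+0.84)/2 = 0.42 → q = 2.2×0.645×0.42 = 0.5960 m³/s
Panel 2-3: Δb = 1 m, d̄ = (1.29+1.68)/2 = 1.485, v̄ = (0.84+0.84)/2 = 0.84 → q = 1×1.485×0.84 = 1.247 m³/s
Panel 3-4: Δb = 3.6 m, d̄ = (1.68+2.57)/2 = 2.125, v̄ = (0.84+0.99)/2 = 0.915 → q = 3.6×2.125×0.915 = 7.000 m³/s
Panel 4-5: Δb = 5.8 m, d̄ = (2.57+0.86)/2 = 1.715, v̄ = (0.99+0.63)/2 = 0.81 → q = 5.8×1.715×0.81 = 8.057 m³/s
Panel 5-6: Δb = 1.5 m, d̄ = (0.86+0.00)/2 = 0.43, v̄ = (0.63+0.00)/2 = 0.315 → q = 1.5×0.43×0.315 = 0.2032 m³/s
Q = Σ q = 17.10 m³/s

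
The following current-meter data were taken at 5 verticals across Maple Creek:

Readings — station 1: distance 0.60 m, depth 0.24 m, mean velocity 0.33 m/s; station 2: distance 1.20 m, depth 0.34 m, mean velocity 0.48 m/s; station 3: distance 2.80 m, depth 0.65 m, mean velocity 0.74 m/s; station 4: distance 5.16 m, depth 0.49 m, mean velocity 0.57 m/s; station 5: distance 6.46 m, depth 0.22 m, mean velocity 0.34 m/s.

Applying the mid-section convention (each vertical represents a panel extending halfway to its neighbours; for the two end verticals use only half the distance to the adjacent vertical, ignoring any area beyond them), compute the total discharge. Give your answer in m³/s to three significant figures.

1.72 m³/s

w_1 = (1.20 − 0.60)/2 = 0.3 m; q_1 = 0.33 × 0.24 × 0.3 = 0.02376 m³/s
w_2 = (2.80 − 0.60)/2 = 1.1 m; q_2 = 0.48 × 0.34 × 1.1 = 0.1795 m³/s
w_3 = (5.16 − 1.20)/2 = 1.98 m; q_3 = 0.74 × 0.65 × 1.98 = 0.9524 m³/s
w_4 = (6.46 − 2.80)/2 = 1.83 m; q_4 = 0.57 × 0.49 × 1.83 = 0.5111 m³/s
w_5 = (6.46 − 5.16)/2 = 0.65 m; q_5 = 0.34 × 0.22 × 0.65 = 0.04862 m³/s
Q = Σ qᵢ = 1.715 m³/s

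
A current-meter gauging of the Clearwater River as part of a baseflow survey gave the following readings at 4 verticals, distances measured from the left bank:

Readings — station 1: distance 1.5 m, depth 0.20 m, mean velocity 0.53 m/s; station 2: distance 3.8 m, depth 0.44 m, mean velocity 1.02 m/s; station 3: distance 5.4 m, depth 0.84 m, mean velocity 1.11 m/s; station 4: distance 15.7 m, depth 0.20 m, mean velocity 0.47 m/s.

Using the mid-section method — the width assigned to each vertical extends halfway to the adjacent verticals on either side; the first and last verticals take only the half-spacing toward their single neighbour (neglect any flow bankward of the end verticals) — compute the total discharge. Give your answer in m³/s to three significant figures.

w_1 = (3.8 − 1.5)/2 = 1.15 m; q_1 = 0.53 × 0.20 × 1.15 = 0.1219 m³/s
w_2 = (5.4 − 1.5)/2 = 1.95 m; q_2 = 1.02 × 0.44 × 1.95 = 0.8752 m³/s
w_3 = (15.7 − 3.8)/2 = 5.95 m; q_3 = 1.11 × 0.84 × 5.95 = 5.548 m³/s
w_4 = (15.7 − 5.4)/2 = 5.15 m; q_4 = 0.47 × 0.20 × 5.15 = 0.4841 m³/s
Q = Σ qᵢ = 7.029 m³/s

7.03 m³/s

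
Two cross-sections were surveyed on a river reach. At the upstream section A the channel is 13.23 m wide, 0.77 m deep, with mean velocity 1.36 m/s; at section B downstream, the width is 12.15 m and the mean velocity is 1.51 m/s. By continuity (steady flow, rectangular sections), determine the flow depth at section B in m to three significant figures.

Q = A₁V₁ = (13.23×0.77) × 1.36 = 13.85 m³/s
d₂ = Q/(b₂ V₂) = 13.85/(12.15×1.51) = 0.7552 m

0.755 m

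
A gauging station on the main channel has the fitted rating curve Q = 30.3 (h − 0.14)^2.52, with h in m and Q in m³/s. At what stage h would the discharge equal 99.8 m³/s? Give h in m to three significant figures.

h − h₀ = (Q/C)^(1/b) = (99.8/30.3)^(1/2.52) = 1.605 m
h = 0.14 + 1.605 = 1.745 m

1.74 m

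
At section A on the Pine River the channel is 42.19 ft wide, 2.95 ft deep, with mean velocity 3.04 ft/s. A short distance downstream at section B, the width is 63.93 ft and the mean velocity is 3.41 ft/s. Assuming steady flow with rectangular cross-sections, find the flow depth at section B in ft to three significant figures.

1.74 ft

Q = A₁V₁ = (42.19×2.95) × 3.04 = 378.4 ft³/s
d₂ = Q/(b₂ V₂) = 378.4/(63.93×3.41) = 1.736 ft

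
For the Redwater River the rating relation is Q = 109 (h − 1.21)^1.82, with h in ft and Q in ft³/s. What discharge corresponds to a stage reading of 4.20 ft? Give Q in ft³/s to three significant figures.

800 ft³/s

Q = 109 × (4.20 − 1.21)^1.82 = 109 × 2.99^1.82 = 800.1 ft³/s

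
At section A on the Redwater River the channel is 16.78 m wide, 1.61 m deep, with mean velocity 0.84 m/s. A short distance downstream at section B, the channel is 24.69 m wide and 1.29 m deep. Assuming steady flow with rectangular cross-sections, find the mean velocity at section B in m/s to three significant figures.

0.713 m/s

Q = A₁V₁ = (16.78×1.61) × 0.84 = 22.69 m³/s
A₂ = 24.69 × 1.29 = 31.85 m²
V₂ = Q/A₂ = 22.69/31.85 = 0.7125 m/s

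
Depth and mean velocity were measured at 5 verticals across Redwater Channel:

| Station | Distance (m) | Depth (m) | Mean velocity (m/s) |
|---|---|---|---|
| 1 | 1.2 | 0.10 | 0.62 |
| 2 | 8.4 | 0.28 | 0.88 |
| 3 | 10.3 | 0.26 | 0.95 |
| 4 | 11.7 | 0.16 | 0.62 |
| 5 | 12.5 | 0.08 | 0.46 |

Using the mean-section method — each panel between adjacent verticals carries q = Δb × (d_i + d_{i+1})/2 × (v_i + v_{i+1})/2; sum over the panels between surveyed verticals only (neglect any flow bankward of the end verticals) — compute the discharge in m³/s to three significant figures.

1.78 m³/s

Panel 1-2: Δb = 7.2 m, d̄ = (0.10+0.28)/2 = 0.19, v̄ = (0.62+0.88)/2 = 0.75 → q = 7.2×0.19×0.75 = 1.026 m³/s
Panel 2-3: Δb = 1.9 m, d̄ = (0.28+0.26)/2 = 0.27, v̄ = (0.88+0.95)/2 = 0.915 → q = 1.9×0.27×0.915 = 0.4694 m³/s
Panel 3-4: Δb = 1.4 m, d̄ = (0.26+0.16)/2 = 0.21, v̄ = (0.95+0.62)/2 = 0.785 → q = 1.4×0.21×0.785 = 0.2308 m³/s
Panel 4-5: Δb = 0.8 m, d̄ = (0.16+0.08)/2 = 0.12, v̄ = (0.62+0.46)/2 = 0.54 → q = 0.8×0.12×0.54 = 0.05184 m³/s
Q = Σ q = 1.778 m³/s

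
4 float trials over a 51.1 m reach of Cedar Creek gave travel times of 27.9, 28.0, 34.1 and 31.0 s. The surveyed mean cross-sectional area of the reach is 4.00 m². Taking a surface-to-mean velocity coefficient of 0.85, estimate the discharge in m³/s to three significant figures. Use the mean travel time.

5.74 m³/s

t̄ = (27.9 + 28.0 + 34.1 + 31.0) / 4 = 30.25 s
v_surface = L / t̄ = 51.1 / 30.25 = 1.689 m/s
v_mean = 0.85 × 1.689 = 1.436 m/s
Q = A × v_mean = 4.00 × 1.436 = 5.743 m³/s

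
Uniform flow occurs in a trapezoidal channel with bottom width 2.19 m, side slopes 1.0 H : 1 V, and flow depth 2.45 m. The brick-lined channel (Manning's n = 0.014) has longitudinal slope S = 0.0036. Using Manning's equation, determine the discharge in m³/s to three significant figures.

56.4 m³/s

A = (b + z·y)·y = (2.19 + 1.0×2.45)×2.45 = 11.37 m²
P = b + 2y√(1+z²) = 2.19 + 2×2.45×√(1+1.0²) = 9.120 m
R = A/P = 11.37/9.120 = 1.247 m
Q = (1/n)·A·R^(2/3)·S^(1/2) = (1/0.014) × 11.37 × 1.247^(2/3) × 0.0036^(1/2) = 56.43 m³/s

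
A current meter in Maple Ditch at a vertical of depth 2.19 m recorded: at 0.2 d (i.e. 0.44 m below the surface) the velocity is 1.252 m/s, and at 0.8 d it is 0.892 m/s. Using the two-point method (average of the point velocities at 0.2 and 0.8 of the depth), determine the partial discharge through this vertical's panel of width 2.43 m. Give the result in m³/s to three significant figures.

5.70 m³/s

v̄ = (1.252 + 0.892) / 2 = 1.072 m/s
q = v̄ × d × w = 1.072 × 2.19 × 2.43 = 5.705 m³/s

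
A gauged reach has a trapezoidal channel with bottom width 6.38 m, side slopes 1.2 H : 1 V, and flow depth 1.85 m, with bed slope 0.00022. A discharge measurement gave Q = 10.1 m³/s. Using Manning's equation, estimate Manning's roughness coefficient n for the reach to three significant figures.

A = (b + z·y)·y = (6.38 + 1.2×1.85)×1.85 = 15.91 m²
P = b + 2y√(1+z²) = 6.38 + 2×1.85×√(1+1.2²) = 12.16 m
R = A/P = 15.91/12.16 = 1.308 m
n = (1/Q)·A·R^(2/3)·S^(1/2) = (1/10.1) × 15.91 × 1.196 × 0.01483 = 0.02795

0.0280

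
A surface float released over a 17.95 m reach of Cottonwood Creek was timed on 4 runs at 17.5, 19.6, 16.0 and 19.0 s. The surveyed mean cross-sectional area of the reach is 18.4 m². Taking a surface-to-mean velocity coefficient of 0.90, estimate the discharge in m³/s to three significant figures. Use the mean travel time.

16.5 m³/s

t̄ = (17.5 + 19.6 + 16.0 + 19.0) / 4 = 18.025 s
v_surface = L / t̄ = 17.95 / 18.025 = 0.9958 m/s
v_mean = 0.90 × 0.9958 = 0.8963 m/s
Q = A × v_mean = 18.4 × 0.8963 = 16.49 m³/s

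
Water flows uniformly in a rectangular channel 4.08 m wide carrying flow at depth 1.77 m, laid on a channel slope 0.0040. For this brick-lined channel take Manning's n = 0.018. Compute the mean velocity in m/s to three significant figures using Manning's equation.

A = b·y = 4.08 × 1.77 = 7.222 m²
P = b + 2y = 4.08 + 2×1.77 = 7.620 m
R = A/P = 7.222/7.620 = 0.9477 m
Q = (1/n)·A·R^(2/3)·S^(1/2) = (1/0.018) × 7.222 × 0.9477^(2/3) × 0.0040^(1/2) = 24.48 m³/s
V = Q/A = 24.48/7.222 = 3.390 m/s

3.39 m/s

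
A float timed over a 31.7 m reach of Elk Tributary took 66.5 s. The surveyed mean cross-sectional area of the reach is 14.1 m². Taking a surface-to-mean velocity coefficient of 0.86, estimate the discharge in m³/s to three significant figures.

v_surface = L / t̄ = 31.7 / 66.5 = 0.4767 m/s
v_mean = 0.86 × 0.4767 = 0.4100 m/s
Q = A × v_mean = 14.1 × 0.4100 = 5.780 m³/s

5.78 m³/s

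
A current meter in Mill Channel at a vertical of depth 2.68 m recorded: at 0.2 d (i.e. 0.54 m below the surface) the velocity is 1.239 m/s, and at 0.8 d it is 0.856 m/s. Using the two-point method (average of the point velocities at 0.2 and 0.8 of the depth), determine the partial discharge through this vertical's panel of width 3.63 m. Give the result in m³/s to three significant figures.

v̄ = (1.239 + 0.856) / 2 = 1.048 m/s
q = v̄ × d × w = 1.048 × 2.68 × 3.63 = 10.19 m³/s

10.2 m³/s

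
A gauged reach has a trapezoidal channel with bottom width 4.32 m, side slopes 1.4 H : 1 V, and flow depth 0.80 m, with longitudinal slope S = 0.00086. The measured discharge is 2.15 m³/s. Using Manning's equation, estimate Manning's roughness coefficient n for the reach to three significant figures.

0.0429

A = (b + z·y)·y = (4.32 + 1.4×0.80)×0.80 = 4.352 m²
P = b + 2y√(1+z²) = 4.32 + 2×0.80×√(1+1.4²) = 7.073 m
R = A/P = 4.352/7.073 = 0.6153 m
n = (1/Q)·A·R^(2/3)·S^(1/2) = (1/2.15) × 4.352 × 0.7234 × 0.02933 = 0.04294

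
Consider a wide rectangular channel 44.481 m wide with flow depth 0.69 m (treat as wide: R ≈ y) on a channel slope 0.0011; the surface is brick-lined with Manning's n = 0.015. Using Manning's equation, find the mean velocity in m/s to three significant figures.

1.73 m/s

A = b·y = 44.481 × 0.69 = 30.69 m²
Wide channel: R ≈ y = 0.69 m
Q = (1/n)·A·R^(2/3)·S^(1/2) = (1/0.015) × 30.69 × 0.6900^(2/3) × 0.0011^(1/2) = 52.99 m³/s
V = Q/A = 52.99/30.69 = 1.727 m/s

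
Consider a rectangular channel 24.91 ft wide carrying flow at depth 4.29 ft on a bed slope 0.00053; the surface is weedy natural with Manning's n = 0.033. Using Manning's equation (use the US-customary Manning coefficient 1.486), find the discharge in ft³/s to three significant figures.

240 ft³/s

A = b·y = 24.91 × 4.29 = 106.9 ft²
P = b + 2y = 24.91 + 2×4.29 = 33.49 ft
R = A/P = 106.9/33.49 = 3.191 ft
Q = (1.486/n)·A·R^(2/3)·S^(1/2) = (1.486/0.033) × 106.9 × 3.191^(2/3) × 0.00053^(1/2) = 240.1 ft³/s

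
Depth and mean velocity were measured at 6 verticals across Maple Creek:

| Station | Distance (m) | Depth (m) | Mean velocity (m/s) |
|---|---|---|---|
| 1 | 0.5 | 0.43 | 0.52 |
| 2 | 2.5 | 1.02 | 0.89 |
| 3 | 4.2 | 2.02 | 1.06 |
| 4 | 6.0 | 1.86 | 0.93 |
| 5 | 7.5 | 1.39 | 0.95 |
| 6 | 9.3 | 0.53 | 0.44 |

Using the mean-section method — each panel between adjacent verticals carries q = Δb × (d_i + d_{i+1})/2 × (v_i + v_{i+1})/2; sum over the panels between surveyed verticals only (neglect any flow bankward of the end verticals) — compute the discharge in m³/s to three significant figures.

Panel 1-2: Δb = 2 m, d̄ = (0.43+1.02)/2 = 0.725, v̄ = (0.52+0.89)/2 = 0.705 → q = 2×0.725×0.705 = 1.022 m³/s
Panel 2-3: Δb = 1.7 m, d̄ = (1.02+2.02)/2 = 1.52, v̄ = (0.89+1.06)/2 = 0.975 → q = 1.7×1.52×0.975 = 2.519 m³/s
Panel 3-4: Δb = 1.8 m, d̄ = (2.02+1.86)/2 = 1.94, v̄ = (1.06+0.93)/2 = 0.995 → q = 1.8×1.94×0.995 = 3.475 m³/s
Panel 4-5: Δb = 1.5 m, d̄ = (1.86+1.39)/2 = 1.625, v̄ = (0.93+0.95)/2 = 0.94 → q = 1.5×1.625×0.94 = 2.291 m³/s
Panel 5-6: Δb = 1.8 m, d̄ = (1.39+0.53)/2 = 0.96, v̄ = (0.95+0.44)/2 = 0.695 → q = 1.8×0.96×0.695 = 1.201 m³/s
Q = Σ q = 10.51 m³/s

10.5 m³/s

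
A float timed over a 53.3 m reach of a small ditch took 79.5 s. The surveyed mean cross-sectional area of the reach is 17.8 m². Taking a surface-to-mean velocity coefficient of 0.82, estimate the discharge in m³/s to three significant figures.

v_surface = L / t̄ = 53.3 / 79.5 = 0.6704 m/s
v_mean = 0.82 × 0.6704 = 0.5498 m/s
Q = A × v_mean = 17.8 × 0.5498 = 9.786 m³/s

9.79 m³/s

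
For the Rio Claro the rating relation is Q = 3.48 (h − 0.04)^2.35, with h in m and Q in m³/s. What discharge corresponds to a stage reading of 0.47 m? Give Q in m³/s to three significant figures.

Q = 3.48 × (0.47 − 0.04)^2.35 = 3.48 × 0.43^2.35 = 0.4789 m³/s

0.479 m³/s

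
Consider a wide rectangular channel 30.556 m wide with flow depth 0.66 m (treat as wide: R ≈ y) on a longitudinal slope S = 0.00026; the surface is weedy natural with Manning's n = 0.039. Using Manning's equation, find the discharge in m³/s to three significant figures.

A = b·y = 30.556 × 0.66 = 20.17 m²
Wide channel: R ≈ y = 0.66 m
Q = (1/n)·A·R^(2/3)·S^(1/2) = (1/0.039) × 20.17 × 0.6600^(2/3) × 0.00026^(1/2) = 6.321 m³/s

6.32 m³/s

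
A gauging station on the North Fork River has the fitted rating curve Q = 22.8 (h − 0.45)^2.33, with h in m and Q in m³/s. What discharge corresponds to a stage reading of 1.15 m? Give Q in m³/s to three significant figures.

9.93 m³/s

Q = 22.8 × (1.15 − 0.45)^2.33 = 22.8 × 0.7^2.33 = 9.931 m³/s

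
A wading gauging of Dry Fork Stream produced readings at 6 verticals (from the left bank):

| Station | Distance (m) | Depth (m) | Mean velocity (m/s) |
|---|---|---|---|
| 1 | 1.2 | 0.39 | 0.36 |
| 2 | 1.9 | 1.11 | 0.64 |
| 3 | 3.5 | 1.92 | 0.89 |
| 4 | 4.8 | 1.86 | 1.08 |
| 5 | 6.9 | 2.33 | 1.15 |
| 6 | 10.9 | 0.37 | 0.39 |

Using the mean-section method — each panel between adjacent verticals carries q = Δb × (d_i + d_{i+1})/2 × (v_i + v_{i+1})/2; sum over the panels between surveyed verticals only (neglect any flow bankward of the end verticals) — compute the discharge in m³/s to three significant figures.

Panel 1-2: Δb = 0.7 m, d̄ = (0.39+1.11)/2 = 0.75, v̄ = (0.36+0.64)/2 = 0.5 → q = 0.7×0.75×0.5 = 0.2625 m³/s
Panel 2-3: Δb = 1.6 m, d̄ = (1.11+1.92)/2 = 1.515, v̄ = (0.64+0.89)/2 = 0.765 → q = 1.6×1.515×0.765 = 1.854 m³/s
Panel 3-4: Δb = 1.3 m, d̄ = (1.92+1.86)/2 = 1.89, v̄ = (0.89+1.08)/2 = 0.985 → q = 1.3×1.89×0.985 = 2.420 m³/s
Panel 4-5: Δb = 2.1 m, d̄ = (1.86+2.33)/2 = 2.095, v̄ = (1.08+1.15)/2 = 1.115 → q = 2.1×2.095×1.115 = 4.905 m³/s
Panel 5-6: Δb = 4 m, d̄ = (2.33+0.37)/2 = 1.35, v̄ = (1.15+0.39)/2 = 0.77 → q = 4×1.35×0.77 = 4.158 m³/s
Q = Σ q = 13.60 m³/s

13.6 m³/s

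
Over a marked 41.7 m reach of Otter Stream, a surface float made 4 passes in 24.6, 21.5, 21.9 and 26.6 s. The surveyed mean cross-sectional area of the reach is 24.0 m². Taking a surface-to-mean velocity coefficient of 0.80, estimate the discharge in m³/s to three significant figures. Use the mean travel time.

33.9 m³/s

t̄ = (24.6 + 21.5 + 21.9 + 26.6) / 4 = 23.65 s
v_surface = L / t̄ = 41.7 / 23.65 = 1.763 m/s
v_mean = 0.80 × 1.763 = 1.411 m/s
Q = A × v_mean = 24.0 × 1.411 = 33.85 m³/s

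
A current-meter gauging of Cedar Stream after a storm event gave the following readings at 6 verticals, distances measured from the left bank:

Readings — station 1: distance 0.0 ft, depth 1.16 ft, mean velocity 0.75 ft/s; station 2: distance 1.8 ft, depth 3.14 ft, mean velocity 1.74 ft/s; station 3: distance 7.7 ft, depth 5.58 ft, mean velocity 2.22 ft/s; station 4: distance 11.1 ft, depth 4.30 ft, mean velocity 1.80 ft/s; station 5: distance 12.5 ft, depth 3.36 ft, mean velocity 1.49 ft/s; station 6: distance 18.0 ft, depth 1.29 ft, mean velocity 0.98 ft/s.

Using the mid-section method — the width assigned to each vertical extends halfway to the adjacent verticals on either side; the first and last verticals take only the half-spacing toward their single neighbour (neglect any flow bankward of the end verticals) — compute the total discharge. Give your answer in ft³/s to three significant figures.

w_1 = (1.8 − 0.0)/2 = 0.9 ft; q_1 = 0.75 × 1.16 × 0.9 = 0.7830 ft³/s
w_2 = (7.7 − 0.0)/2 = 3.85 ft; q_2 = 1.74 × 3.14 × 3.85 = 21.03 ft³/s
w_3 = (11.1 − 1.8)/2 = 4.65 ft; q_3 = 2.22 × 5.58 × 4.65 = 57.60 ft³/s
w_4 = (12.5 − 7.7)/2 = 2.4 ft; q_4 = 1.80 × 4.30 × 2.4 = 18.58 ft³/s
w_5 = (18.0 − 11.1)/2 = 3.45 ft; q_5 = 1.49 × 3.36 × 3.45 = 17.27 ft³/s
w_6 = (18.0 − 12.5)/2 = 2.75 ft; q_6 = 0.98 × 1.29 × 2.75 = 3.477 ft³/s
Q = Σ qᵢ = 118.7 ft³/s

119 ft³/s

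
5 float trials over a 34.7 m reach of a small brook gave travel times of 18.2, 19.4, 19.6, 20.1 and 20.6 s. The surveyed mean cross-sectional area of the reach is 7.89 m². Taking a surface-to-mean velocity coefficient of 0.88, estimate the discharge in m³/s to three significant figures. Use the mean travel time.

12.3 m³/s

t̄ = (18.2 + 19.4 + 19.6 + 20.1 + 20.6) / 5 = 19.58 s
v_surface = L / t̄ = 34.7 / 19.58 = 1.772 m/s
v_mean = 0.88 × 1.772 = 1.560 m/s
Q = A × v_mean = 7.89 × 1.560 = 12.30 m³/s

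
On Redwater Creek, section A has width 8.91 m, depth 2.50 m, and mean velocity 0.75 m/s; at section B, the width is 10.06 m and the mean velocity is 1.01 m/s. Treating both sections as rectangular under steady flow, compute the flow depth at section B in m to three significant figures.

Q = A₁V₁ = (8.91×2.50) × 0.75 = 16.71 m³/s
d₂ = Q/(b₂ V₂) = 16.71/(10.06×1.01) = 1.644 m

1.64 m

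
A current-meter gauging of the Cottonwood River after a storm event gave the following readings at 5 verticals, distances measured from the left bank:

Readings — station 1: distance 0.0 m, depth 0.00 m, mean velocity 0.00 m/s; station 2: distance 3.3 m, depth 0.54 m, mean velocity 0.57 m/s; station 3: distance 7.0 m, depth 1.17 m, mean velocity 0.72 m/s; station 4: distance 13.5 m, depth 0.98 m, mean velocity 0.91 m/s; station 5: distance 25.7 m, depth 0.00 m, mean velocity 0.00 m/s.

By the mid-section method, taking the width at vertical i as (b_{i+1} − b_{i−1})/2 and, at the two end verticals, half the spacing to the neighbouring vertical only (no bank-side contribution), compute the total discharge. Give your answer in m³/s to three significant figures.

w_2 = (7.0 − 0.0)/2 = 3.5 m; q_2 = 0.57 × 0.54 × 3.5 = 1.077 m³/s
w_3 = (13.5 − 3.3)/2 = 5.1 m; q_3 = 0.72 × 1.17 × 5.1 = 4.296 m³/s
w_4 = (25.7 − 7.0)/2 = 9.35 m; q_4 = 0.91 × 0.98 × 9.35 = 8.338 m³/s
Stations 1, 5 contribute zero (depth or velocity is 0).
Q = Σ qᵢ = 13.71 m³/s

13.7 m³/s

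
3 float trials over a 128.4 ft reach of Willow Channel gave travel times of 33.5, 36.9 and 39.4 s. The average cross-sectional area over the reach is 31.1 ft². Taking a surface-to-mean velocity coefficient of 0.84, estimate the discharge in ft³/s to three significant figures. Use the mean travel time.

t̄ = (33.5 + 36.9 + 39.4) / 3 = 36.6 s
v_surface = L / t̄ = 128.4 / 36.6 = 3.508 ft/s
v_mean = 0.84 × 3.508 = 2.947 ft/s
Q = A × v_mean = 31.1 × 2.947 = 91.65 ft³/s

91.6 ft³/s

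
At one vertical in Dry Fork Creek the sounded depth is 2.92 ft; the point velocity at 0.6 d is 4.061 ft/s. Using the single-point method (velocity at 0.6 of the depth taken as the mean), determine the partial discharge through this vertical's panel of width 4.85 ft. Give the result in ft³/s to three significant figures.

57.5 ft³/s

v̄ = v₀.₆ = 4.061 ft/s
q = v̄ × d × w = 4.061 × 2.92 × 4.85 = 57.51 ft³/s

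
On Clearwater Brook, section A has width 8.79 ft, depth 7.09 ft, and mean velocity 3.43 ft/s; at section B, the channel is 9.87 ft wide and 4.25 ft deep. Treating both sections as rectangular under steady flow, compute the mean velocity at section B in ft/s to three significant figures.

Q = A₁V₁ = (8.79×7.09) × 3.43 = 213.8 ft³/s
A₂ = 9.87 × 4.25 = 41.95 ft²
V₂ = Q/A₂ = 213.8/41.95 = 5.096 ft/s

5.10 ft/s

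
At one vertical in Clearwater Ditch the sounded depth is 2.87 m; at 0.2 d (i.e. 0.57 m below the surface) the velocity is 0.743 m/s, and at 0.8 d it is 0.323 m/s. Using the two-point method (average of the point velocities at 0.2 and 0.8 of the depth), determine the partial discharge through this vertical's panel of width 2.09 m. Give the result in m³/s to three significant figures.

v̄ = (0.743 + 0.323) / 2 = 0.5330 m/s
q = v̄ × d × w = 0.5330 × 2.87 × 2.09 = 3.197 m³/s

3.20 m³/s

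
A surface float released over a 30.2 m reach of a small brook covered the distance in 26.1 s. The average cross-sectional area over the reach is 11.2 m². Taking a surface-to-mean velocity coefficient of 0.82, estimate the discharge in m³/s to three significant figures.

v_surface = L / t̄ = 30.2 / 26.1 = 1.157 m/s
v_mean = 0.82 × 1.157 = 0.9488 m/s
Q = A × v_mean = 11.2 × 0.9488 = 10.63 m³/s

10.6 m³/s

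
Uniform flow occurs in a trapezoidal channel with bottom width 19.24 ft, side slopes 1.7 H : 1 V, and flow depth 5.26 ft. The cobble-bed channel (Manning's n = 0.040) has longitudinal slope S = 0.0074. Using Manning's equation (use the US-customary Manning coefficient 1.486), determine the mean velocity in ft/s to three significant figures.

A = (b + z·y)·y = (19.24 + 1.7×5.26)×5.26 = 148.2 ft²
P = b + 2y√(1+z²) = 19.24 + 2×5.26×√(1+1.7²) = 39.99 ft
R = A/P = 148.2/39.99 = 3.707 ft
Q = (1.486/n)·A·R^(2/3)·S^(1/2) = (1.486/0.040) × 148.2 × 3.707^(2/3) × 0.0074^(1/2) = 1135 ft³/s
V = Q/A = 1135/148.2 = 7.655 ft/s

7.65 ft/s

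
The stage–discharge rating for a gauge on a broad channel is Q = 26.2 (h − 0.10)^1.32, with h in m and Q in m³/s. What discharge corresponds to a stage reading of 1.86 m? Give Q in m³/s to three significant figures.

Q = 26.2 × (1.86 − 0.10)^1.32 = 26.2 × 1.76^1.32 = 55.26 m³/s

55.3 m³/s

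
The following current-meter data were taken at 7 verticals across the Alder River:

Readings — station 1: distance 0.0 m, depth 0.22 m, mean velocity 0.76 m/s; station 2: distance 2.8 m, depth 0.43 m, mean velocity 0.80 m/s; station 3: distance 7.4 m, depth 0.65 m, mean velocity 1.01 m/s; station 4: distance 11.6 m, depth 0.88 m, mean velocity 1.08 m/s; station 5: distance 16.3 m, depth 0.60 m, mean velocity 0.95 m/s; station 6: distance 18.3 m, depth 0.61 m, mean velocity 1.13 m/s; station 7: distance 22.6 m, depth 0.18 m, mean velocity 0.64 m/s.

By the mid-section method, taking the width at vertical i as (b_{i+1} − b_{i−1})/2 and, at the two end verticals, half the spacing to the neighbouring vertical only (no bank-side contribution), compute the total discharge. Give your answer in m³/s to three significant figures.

w_1 = (2.8 − 0.0)/2 = 1.4 m; q_1 = 0.76 × 0.22 × 1.4 = 0.2341 m³/s
w_2 = (7.4 − 0.0)/2 = 3.7 m; q_2 = 0.80 × 0.43 × 3.7 = 1.273 m³/s
w_3 = (11.6 − 2.8)/2 = 4.4 m; q_3 = 1.01 × 0.65 × 4.4 = 2.889 m³/s
w_4 = (16.3 − 7.4)/2 = 4.45 m; q_4 = 1.08 × 0.88 × 4.45 = 4.229 m³/s
w_5 = (18.3 − 11.6)/2 = 3.35 m; q_5 = 0.95 × 0.60 × 3.35 = 1.910 m³/s
w_6 = (22.6 − 16.3)/2 = 3.15 m; q_6 = 1.13 × 0.61 × 3.15 = 2.171 m³/s
w_7 = (22.6 − 18.3)/2 = 2.15 m; q_7 = 0.64 × 0.18 × 2.15 = 0.2477 m³/s
Q = Σ qᵢ = 12.95 m³/s

13.0 m³/s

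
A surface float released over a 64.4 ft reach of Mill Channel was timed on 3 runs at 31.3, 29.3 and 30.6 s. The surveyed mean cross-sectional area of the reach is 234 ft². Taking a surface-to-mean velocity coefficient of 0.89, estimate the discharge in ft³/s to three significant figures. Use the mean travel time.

441 ft³/s

t̄ = (31.3 + 29.3 + 30.6) / 3 = 30.4 s
v_surface = L / t̄ = 64.4 / 30.4 = 2.118 ft/s
v_mean = 0.89 × 2.118 = 1.885 ft/s
Q = A × v_mean = 234 × 1.885 = 441.2 ft³/s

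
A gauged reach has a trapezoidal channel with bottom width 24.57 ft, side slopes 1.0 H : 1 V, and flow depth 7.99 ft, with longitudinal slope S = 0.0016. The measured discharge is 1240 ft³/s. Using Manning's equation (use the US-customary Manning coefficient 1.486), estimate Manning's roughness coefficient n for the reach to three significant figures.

0.0389

A = (b + z·y)·y = (24.57 + 1.0×7.99)×7.99 = 260.2 ft²
P = b + 2y√(1+z²) = 24.57 + 2×7.99×√(1+1.0²) = 47.17 ft
R = A/P = 260.2/47.17 = 5.515 ft
n = (1.486/Q)·A·R^(2/3)·S^(1/2) = (1.486/1240) × 260.2 × 3.122 × 0.04000 = 0.03893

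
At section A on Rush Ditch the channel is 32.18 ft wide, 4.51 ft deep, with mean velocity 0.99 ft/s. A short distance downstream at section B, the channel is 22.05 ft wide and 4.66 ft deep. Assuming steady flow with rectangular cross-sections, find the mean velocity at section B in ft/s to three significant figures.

Q = A₁V₁ = (32.18×4.51) × 0.99 = 143.7 ft³/s
A₂ = 22.05 × 4.66 = 102.8 ft²
V₂ = Q/A₂ = 143.7/102.8 = 1.398 ft/s

1.40 ft/s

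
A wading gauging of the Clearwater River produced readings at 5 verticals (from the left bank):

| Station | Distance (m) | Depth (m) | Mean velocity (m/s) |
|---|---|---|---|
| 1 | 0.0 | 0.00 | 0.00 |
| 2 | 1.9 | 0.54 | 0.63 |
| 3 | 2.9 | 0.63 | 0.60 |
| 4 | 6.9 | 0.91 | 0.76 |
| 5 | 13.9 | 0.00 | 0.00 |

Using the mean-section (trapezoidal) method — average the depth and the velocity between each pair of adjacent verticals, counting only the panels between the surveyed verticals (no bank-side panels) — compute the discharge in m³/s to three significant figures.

3.83 m³/s

Panel 1-2: Δb = 1.9 m, d̄ = (0.00+0.54)/2 = 0.27, v̄ = (0.00+0.63)/2 = 0.315 → q = 1.9×0.27×0.315 = 0.1616 m³/s
Panel 2-3: Δb = 1 m, d̄ = (0.54+0.63)/2 = 0.585, v̄ = (0.63+0.60)/2 = 0.615 → q = 1×0.585×0.615 = 0.3598 m³/s
Panel 3-4: Δb = 4 m, d̄ = (0.63+0.91)/2 = 0.77, v̄ = (0.60+0.76)/2 = 0.68 → q = 4×0.77×0.68 = 2.094 m³/s
Panel 4-5: Δb = 7 m, d̄ = (0.91+0.00)/2 = 0.455, v̄ = (0.76+0.00)/2 = 0.38 → q = 7×0.455×0.38 = 1.210 m³/s
Q = Σ q = 3.826 m³/s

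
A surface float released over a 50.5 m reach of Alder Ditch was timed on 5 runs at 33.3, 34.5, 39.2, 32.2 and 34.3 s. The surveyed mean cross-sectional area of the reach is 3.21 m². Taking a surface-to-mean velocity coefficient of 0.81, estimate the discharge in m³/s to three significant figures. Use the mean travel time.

3.78 m³/s

t̄ = (33.3 + 34.5 + 39.2 + 32.2 + 34.3) / 5 = 34.7 s
v_surface = L / t̄ = 50.5 / 34.7 = 1.455 m/s
v_mean = 0.81 × 1.455 = 1.179 m/s
Q = A × v_mean = 3.21 × 1.179 = 3.784 m³/s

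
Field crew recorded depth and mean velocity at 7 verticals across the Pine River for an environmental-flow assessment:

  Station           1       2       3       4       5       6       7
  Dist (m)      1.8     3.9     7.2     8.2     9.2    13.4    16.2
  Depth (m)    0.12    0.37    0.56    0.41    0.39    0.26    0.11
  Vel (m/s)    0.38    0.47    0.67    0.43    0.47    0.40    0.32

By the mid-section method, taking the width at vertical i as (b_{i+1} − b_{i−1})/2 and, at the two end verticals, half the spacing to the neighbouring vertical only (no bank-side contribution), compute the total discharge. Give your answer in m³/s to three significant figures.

2.39 m³/s

w_1 = (3.9 − 1.8)/2 = 1.05 m; q_1 = 0.38 × 0.12 × 1.05 = 0.04788 m³/s
w_2 = (7.2 − 1.8)/2 = 2.7 m; q_2 = 0.47 × 0.37 × 2.7 = 0.4695 m³/s
w_3 = (8.2 − 3.9)/2 = 2.15 m; q_3 = 0.67 × 0.56 × 2.15 = 0.8067 m³/s
w_4 = (9.2 − 7.2)/2 = 1 m; q_4 = 0.43 × 0.41 × 1 = 0.1763 m³/s
w_5 = (13.4 − 8.2)/2 = 2.6 m; q_5 = 0.47 × 0.39 × 2.6 = 0.4766 m³/s
w_6 = (16.2 − 9.2)/2 = 3.5 m; q_6 = 0.40 × 0.26 × 3.5 = 0.3640 m³/s
w_7 = (16.2 − 13.4)/2 = 1.4 m; q_7 = 0.32 × 0.11 × 1.4 = 0.04928 m³/s
Q = Σ qᵢ = 2.390 m³/s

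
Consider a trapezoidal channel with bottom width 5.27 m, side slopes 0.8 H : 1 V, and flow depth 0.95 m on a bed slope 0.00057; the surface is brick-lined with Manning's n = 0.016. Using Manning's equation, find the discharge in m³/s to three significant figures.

7.02 m³/s

A = (b + z·y)·y = (5.27 + 0.8×0.95)×0.95 = 5.729 m²
P = b + 2y√(1+z²) = 5.27 + 2×0.95×√(1+0.8²) = 7.703 m
R = A/P = 5.729/7.703 = 0.7437 m
Q = (1/n)·A·R^(2/3)·S^(1/2) = (1/0.016) × 5.729 × 0.7437^(2/3) × 0.00057^(1/2) = 7.016 m³/s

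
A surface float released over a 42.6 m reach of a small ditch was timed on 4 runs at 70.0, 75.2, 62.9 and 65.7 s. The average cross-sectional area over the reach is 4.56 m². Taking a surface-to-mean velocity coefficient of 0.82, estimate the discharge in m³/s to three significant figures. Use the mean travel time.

t̄ = (70.0 + 75.2 + 62.9 + 65.7) / 4 = 68.45 s
v_surface = L / t̄ = 42.6 / 68.45 = 0.6224 m/s
v_mean = 0.82 × 0.6224 = 0.5103 m/s
Q = A × v_mean = 4.56 × 0.5103 = 2.327 m³/s

2.33 m³/s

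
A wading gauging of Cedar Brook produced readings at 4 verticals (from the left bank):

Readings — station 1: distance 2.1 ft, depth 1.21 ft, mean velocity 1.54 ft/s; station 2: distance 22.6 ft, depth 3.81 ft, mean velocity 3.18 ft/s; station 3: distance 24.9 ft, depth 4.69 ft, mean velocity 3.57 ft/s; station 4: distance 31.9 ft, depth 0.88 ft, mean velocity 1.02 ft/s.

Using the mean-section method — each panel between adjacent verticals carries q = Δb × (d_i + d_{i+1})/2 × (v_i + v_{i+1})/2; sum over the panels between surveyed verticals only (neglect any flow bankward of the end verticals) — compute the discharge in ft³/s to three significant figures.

Panel 1-2: Δb = 20.5 ft, d̄ = (1.21+3.81)/2 = 2.51, v̄ = (1.54+3.18)/2 = 2.36 → q = 20.5×2.51×2.36 = 121.4 ft³/s
Panel 2-3: Δb = 2.3 ft, d̄ = (3.81+4.69)/2 = 4.25, v̄ = (3.18+3.57)/2 = 3.375 → q = 2.3×4.25×3.375 = 32.99 ft³/s
Panel 3-4: Δb = 7 ft, d̄ = (4.69+0.88)/2 = 2.785, v̄ = (3.57+1.02)/2 = 2.295 → q = 7×2.785×2.295 = 44.74 ft³/s
Q = Σ q = 199.2 ft³/s

199 ft³/s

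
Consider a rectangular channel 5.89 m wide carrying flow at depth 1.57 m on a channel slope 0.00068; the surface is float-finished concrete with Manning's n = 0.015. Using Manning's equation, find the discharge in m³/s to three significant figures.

A = b·y = 5.89 × 1.57 = 9.247 m²
P = b + 2y = 5.89 + 2×1.57 = 9.030 m
R = A/P = 9.247/9.030 = 1.024 m
Q = (1/n)·A·R^(2/3)·S^(1/2) = (1/0.015) × 9.247 × 1.024^(2/3) × 0.00068^(1/2) = 16.33 m³/s

16.3 m³/s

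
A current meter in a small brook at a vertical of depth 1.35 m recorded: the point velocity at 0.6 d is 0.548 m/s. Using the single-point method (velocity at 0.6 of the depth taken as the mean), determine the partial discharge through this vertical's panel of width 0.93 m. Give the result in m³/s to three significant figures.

v̄ = v₀.₆ = 0.548 m/s
q = v̄ × d × w = 0.5480 × 1.35 × 0.93 = 0.6880 m³/s

0.688 m³/s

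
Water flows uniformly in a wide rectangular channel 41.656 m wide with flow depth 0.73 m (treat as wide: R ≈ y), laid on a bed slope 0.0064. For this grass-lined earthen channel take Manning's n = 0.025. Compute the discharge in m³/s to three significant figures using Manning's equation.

78.9 m³/s

A = b·y = 41.656 × 0.73 = 30.41 m²
Wide channel: R ≈ y = 0.73 m
Q = (1/n)·A·R^(2/3)·S^(1/2) = (1/0.025) × 30.41 × 0.7300^(2/3) × 0.0064^(1/2) = 78.89 m³/s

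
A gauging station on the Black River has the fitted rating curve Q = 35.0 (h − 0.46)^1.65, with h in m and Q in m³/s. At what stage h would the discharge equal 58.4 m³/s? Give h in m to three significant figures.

1.82 m

h − h₀ = (Q/C)^(1/b) = (58.4/35.0)^(1/1.65) = 1.364 m
h = 0.46 + 1.364 = 1.824 m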